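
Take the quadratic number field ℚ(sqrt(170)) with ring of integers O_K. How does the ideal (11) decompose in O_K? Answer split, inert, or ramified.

Since 170 ≢ 1 mod 4, the ring of integers is ℤ[√170] with discriminant 4·170 = 680.
Since gcd(11, 680) = 1 the prime 11 does not ramify.
Compute (170/11) via Euler: 5^((11-1)/2) mod 11 = 1, so (170/11) = 1.
(170/11) = 1, so 11 splits.

splits completely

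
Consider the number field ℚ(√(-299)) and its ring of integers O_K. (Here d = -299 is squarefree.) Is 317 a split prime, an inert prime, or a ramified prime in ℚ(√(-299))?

317 remains inert

Since -299 ≡ 1 mod 4, the ring of integers is ℤ[(1+√-299)/2] with discriminant -299.
disc(K) = -299 is not divisible by 317; 317 is unramified.
(-299/317) = 18^158 mod 317 = 316, giving Legendre symbol -1.
Legendre symbol -1 ⇒ 317 is inert.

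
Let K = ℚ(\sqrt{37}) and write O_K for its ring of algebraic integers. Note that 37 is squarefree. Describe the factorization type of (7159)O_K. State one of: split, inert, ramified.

inert — (7159) stays prime in O_K

37 mod 4 = 1, hence disc K = 37 and O_K = ℤ[(1+√37)/2].
disc(K) = 37 is not divisible by 7159; 7159 is unramified.
(37/7159) = 37^3579 mod 7159 = 7158, giving Legendre symbol -1.
d is a non-residue mod p, hence 7159 remains inert in O_K.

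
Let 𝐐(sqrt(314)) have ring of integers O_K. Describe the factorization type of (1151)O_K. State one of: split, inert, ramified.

p splits

314 mod 4 = 2, hence disc K = 4·314 = 1256 and O_K = ℤ[√314].
disc(K) = 1256 is not divisible by 1151; 1151 is unramified.
Compute (314/1151) via Euler: 314^((1151-1)/2) mod 1151 = 1, so (314/1151) = 1.
Legendre symbol 1 ⇒ 1151 is split.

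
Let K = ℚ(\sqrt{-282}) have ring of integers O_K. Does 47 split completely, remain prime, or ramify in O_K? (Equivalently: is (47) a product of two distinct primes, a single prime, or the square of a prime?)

-282 mod 4 = 2, hence disc K = 4·(-282) = -1128 and O_K = ℤ[√-282].
Ramification test: 47 | -1128. The prime 47 ramifies in K.

ramified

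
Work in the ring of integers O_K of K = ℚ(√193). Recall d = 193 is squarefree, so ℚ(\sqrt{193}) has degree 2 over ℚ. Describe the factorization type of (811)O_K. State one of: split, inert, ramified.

d = 193 ≡ 1 (mod 4), so O_K = ℤ[(1+√193)/2] and disc(K) = d = 193.
Since gcd(811, 193) = 1 the prime 811 does not ramify.
Euler's criterion: 193^405 mod 811 = 810. Thus (193|811) = -1.
Legendre symbol -1 ⇒ 811 is inert.

inert — (811) stays prime in O_K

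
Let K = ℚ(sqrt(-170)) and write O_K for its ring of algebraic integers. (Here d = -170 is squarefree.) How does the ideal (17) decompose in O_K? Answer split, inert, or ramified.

-170 mod 4 = 2, hence disc K = 4·(-170) = -680 and O_K = ℤ[√-170].
17 divides disc(K) = -680, so 17 ramifies.

p ramifies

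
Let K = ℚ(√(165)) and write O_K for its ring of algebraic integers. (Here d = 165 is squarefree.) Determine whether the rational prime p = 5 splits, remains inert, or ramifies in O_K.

ramified — (5) = 𝔭²

d = 165 ≡ 1 (mod 4), so O_K = ℤ[(1+√165)/2] and disc(K) = d = 165.
Ramification test: 5 | 165. The prime 5 ramifies in K.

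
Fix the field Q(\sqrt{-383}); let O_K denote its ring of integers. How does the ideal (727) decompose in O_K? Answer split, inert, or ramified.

splits completely

Since -383 ≡ 1 mod 4, the ring of integers is ℤ[(1+√-383)/2] with discriminant -383.
disc(K) = -383 is not divisible by 727; 727 is unramified.
Euler's criterion: (-383)^363 mod 727 = 1. Thus (-383|727) = 1.
d is a quadratic residue mod p, hence 727 splits in O_K.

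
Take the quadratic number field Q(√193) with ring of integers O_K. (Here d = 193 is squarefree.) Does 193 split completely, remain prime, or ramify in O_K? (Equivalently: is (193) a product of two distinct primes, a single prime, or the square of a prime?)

193 is ramified

d = 193 ≡ 1 (mod 4), so O_K = ℤ[(1+√193)/2] and disc(K) = d = 193.
disc(K) = 193 = 193·1, so p = 193 is ramified.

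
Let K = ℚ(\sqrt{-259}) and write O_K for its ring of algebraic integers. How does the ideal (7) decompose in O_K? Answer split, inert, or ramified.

-259 mod 4 = 1, hence disc K = -259 and O_K = ℤ[(1+√-259)/2].
Ramification test: 7 | -259. The prime 7 ramifies in K.

ramified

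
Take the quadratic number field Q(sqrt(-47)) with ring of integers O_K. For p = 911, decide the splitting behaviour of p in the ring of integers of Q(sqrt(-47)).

split — (911) = 𝔭₁𝔭₂ with 𝔭₁ ≠ 𝔭₂

-47 mod 4 = 1, hence disc K = -47 and O_K = ℤ[(1+√-47)/2].
911 ∤ -47, so 911 is unramified.
Legendre symbol by Euler's criterion: (-47/911) ≡ (-47)^455 ≡ 1 (mod 911), i.e. (-47/911) = 1.
d is a quadratic residue mod p, hence 911 splits in O_K.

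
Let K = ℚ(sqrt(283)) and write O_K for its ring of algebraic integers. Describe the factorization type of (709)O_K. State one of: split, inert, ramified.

283 mod 4 = 3, hence disc K = 4·283 = 1132 and O_K = ℤ[√283].
709 ∤ 1132, so 709 is unramified.
Euler's criterion: 283^354 mod 709 = 1. Thus (283|709) = 1.
d is a quadratic residue mod p, hence 709 splits in O_K.

splits completely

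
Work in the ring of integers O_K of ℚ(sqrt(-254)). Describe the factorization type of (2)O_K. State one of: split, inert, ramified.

ramified — (2) = 𝔭²

-254 mod 4 = 2, hence disc K = 4·(-254) = -1016 and O_K = ℤ[√-254].
Ramification test: 2 | -1016. The prime 2 ramifies in K.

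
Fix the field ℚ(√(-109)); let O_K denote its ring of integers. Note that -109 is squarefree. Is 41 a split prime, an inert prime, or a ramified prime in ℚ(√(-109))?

41 remains inert

Since -109 ≢ 1 mod 4, the ring of integers is ℤ[√-109] with discriminant 4·(-109) = -436.
Since gcd(41, -436) = 1 the prime 41 does not ramify.
Legendre symbol by Euler's criterion: (-109/41) ≡ (-109)^20 ≡ 40 (mod 41), i.e. (-109/41) = -1.
d is a non-residue mod p, hence 41 remains inert in O_K.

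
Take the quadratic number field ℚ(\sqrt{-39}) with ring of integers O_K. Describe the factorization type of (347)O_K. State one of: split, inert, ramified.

inert

Since -39 ≡ 1 mod 4, the ring of integers is ℤ[(1+√-39)/2] with discriminant -39.
Since gcd(347, -39) = 1 the prime 347 does not ramify.
Compute (-39/347) via Euler: 308^((347-1)/2) mod 347 = 346, so (-39/347) = -1.
d is a non-residue mod p, hence 347 remains inert in O_K.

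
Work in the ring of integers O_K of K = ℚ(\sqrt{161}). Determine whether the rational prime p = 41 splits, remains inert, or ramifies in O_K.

d = 161 ≡ 1 (mod 4), so O_K = ℤ[(1+√161)/2] and disc(K) = d = 161.
disc(K) = 161 is not divisible by 41; 41 is unramified.
Euler's criterion: 161^20 mod 41 = 40. Thus (161|41) = -1.
Legendre symbol -1 ⇒ 41 is inert.

p is inert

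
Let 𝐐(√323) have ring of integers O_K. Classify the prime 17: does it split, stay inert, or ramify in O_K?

Since 323 ≢ 1 mod 4, the ring of integers is ℤ[√323] with discriminant 4·323 = 1292.
17 divides disc(K) = 1292, so 17 ramifies.

ramified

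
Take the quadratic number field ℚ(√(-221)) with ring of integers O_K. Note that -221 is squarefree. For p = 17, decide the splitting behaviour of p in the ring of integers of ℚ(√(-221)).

ramifies in O_K

Since -221 ≢ 1 mod 4, the ring of integers is ℤ[√-221] with discriminant 4·(-221) = -884.
disc(K) = -884 = 17·(-52), so p = 17 is ramified.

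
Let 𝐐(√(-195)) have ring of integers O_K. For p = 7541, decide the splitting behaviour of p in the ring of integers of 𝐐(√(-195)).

d = -195 ≡ 1 (mod 4), so O_K = ℤ[(1+√-195)/2] and disc(K) = d = -195.
disc(K) = -195 is not divisible by 7541; 7541 is unramified.
(-195/7541) = 7346^3770 mod 7541 = 7540, giving Legendre symbol -1.
Legendre symbol -1 ⇒ 7541 is inert.

7541 remains inert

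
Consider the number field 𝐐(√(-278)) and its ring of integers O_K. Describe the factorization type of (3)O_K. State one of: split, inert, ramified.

p splits

Since -278 ≢ 1 mod 4, the ring of integers is ℤ[√-278] with discriminant 4·(-278) = -1112.
disc(K) = -1112 is not divisible by 3; 3 is unramified.
Euler's criterion: (-278)^1 mod 3 = 1. Thus (-278|3) = 1.
d is a quadratic residue mod p, hence 3 splits in O_K.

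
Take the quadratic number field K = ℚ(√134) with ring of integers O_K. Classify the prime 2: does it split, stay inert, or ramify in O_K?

ramified

d = 134 ≡ 2 (mod 4), so O_K = ℤ[√134] and disc(K) = 4d = 536.
2 divides disc(K) = 536, so 2 ramifies.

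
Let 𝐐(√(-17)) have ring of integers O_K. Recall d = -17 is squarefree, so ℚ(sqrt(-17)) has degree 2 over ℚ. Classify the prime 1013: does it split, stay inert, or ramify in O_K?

d = -17 ≡ 3 (mod 4), so O_K = ℤ[√-17] and disc(K) = 4d = -68.
disc(K) = -68 is not divisible by 1013; 1013 is unramified.
Legendre symbol by Euler's criterion: (-17/1013) ≡ (-17)^506 ≡ 1012 (mod 1013), i.e. (-17/1013) = -1.
d is a non-residue mod p, hence 1013 remains inert in O_K.

inert — (1013) stays prime in O_K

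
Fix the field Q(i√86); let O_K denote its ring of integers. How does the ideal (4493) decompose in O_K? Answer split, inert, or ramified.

Since -86 ≢ 1 mod 4, the ring of integers is ℤ[√-86] with discriminant 4·(-86) = -344.
disc(K) = -344 is not divisible by 4493; 4493 is unramified.
Compute (-86/4493) via Euler: 4407^((4493-1)/2) mod 4493 = 4492, so (-86/4493) = -1.
Legendre symbol -1 ⇒ 4493 is inert.

inert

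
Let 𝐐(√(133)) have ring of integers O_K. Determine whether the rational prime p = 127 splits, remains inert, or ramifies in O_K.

inert — (127) stays prime in O_K

133 mod 4 = 1, hence disc K = 133 and O_K = ℤ[(1+√133)/2].
Since gcd(127, 133) = 1 the prime 127 does not ramify.
Euler's criterion: 133^63 mod 127 = 126. Thus (133|127) = -1.
(133/127) = -1, so 127 is inert.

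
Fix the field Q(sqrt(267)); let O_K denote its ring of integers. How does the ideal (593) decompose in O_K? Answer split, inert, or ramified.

Since 267 ≢ 1 mod 4, the ring of integers is ℤ[√267] with discriminant 4·267 = 1068.
593 ∤ 1068, so 593 is unramified.
Compute (267/593) via Euler: 267^((593-1)/2) mod 593 = 1, so (267/593) = 1.
d is a quadratic residue mod p, hence 593 splits in O_K.

split — (593) = 𝔭₁𝔭₂ with 𝔭₁ ≠ 𝔭₂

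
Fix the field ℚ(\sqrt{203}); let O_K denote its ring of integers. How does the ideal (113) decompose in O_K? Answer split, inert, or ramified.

113 remains inert

d = 203 ≡ 3 (mod 4), so O_K = ℤ[√203] and disc(K) = 4d = 812.
disc(K) = 812 is not divisible by 113; 113 is unramified.
Compute (203/113) via Euler: 90^((113-1)/2) mod 113 = 112, so (203/113) = -1.
(203/113) = -1, so 113 is inert.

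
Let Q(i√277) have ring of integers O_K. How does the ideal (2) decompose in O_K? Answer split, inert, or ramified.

Since -277 ≢ 1 mod 4, the ring of integers is ℤ[√-277] with discriminant 4·(-277) = -1108.
Ramification test: 2 | -1108. The prime 2 ramifies in K.

ramified — (2) = 𝔭²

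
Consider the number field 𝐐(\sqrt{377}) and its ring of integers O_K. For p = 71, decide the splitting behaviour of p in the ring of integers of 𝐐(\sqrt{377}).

377 mod 4 = 1, hence disc K = 377 and O_K = ℤ[(1+√377)/2].
Since gcd(71, 377) = 1 the prime 71 does not ramify.
Compute (377/71) via Euler: 22^((71-1)/2) mod 71 = 70, so (377/71) = -1.
(377/71) = -1, so 71 is inert.

71 remains inert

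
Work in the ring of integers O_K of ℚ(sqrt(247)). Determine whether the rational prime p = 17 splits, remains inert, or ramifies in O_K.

splits completely

Since 247 ≢ 1 mod 4, the ring of integers is ℤ[√247] with discriminant 4·247 = 988.
17 ∤ 988, so 17 is unramified.
Euler's criterion: 247^8 mod 17 = 1. Thus (247|17) = 1.
d is a quadratic residue mod p, hence 17 splits in O_K.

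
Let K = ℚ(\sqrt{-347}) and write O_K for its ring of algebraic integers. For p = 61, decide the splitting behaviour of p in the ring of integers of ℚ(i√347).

split — (61) = 𝔭₁𝔭₂ with 𝔭₁ ≠ 𝔭₂

Since -347 ≡ 1 mod 4, the ring of integers is ℤ[(1+√-347)/2] with discriminant -347.
disc(K) = -347 is not divisible by 61; 61 is unramified.
Euler's criterion: (-347)^30 mod 61 = 1. Thus (-347|61) = 1.
d is a quadratic residue mod p, hence 61 splits in O_K.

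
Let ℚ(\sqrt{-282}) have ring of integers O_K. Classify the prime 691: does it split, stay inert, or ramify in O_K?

inert

d = -282 ≡ 2 (mod 4), so O_K = ℤ[√-282] and disc(K) = 4d = -1128.
691 ∤ -1128, so 691 is unramified.
Compute (-282/691) via Euler: 409^((691-1)/2) mod 691 = 690, so (-282/691) = -1.
Legendre symbol -1 ⇒ 691 is inert.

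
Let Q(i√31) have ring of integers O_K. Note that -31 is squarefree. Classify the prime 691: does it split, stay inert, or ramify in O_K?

691 splits in O_K

d = -31 ≡ 1 (mod 4), so O_K = ℤ[(1+√-31)/2] and disc(K) = d = -31.
disc(K) = -31 is not divisible by 691; 691 is unramified.
(-31/691) = 660^345 mod 691 = 1, giving Legendre symbol 1.
Legendre symbol 1 ⇒ 691 is split.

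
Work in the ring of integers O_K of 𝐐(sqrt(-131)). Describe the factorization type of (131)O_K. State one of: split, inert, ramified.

-131 mod 4 = 1, hence disc K = -131 and O_K = ℤ[(1+√-131)/2].
disc(K) = -131 = 131·(-1), so p = 131 is ramified.

ramified — (131) = 𝔭²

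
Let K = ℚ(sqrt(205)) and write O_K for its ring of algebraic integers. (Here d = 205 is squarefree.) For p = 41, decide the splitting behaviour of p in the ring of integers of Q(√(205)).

41 is ramified

d = 205 ≡ 1 (mod 4), so O_K = ℤ[(1+√205)/2] and disc(K) = d = 205.
Ramification test: 41 | 205. The prime 41 ramifies in K.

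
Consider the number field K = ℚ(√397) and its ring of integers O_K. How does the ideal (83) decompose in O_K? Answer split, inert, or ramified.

Since 397 ≡ 1 mod 4, the ring of integers is ℤ[(1+√397)/2] with discriminant 397.
disc(K) = 397 is not divisible by 83; 83 is unramified.
Euler's criterion: 397^41 mod 83 = 1. Thus (397|83) = 1.
Legendre symbol 1 ⇒ 83 is split.

splits completely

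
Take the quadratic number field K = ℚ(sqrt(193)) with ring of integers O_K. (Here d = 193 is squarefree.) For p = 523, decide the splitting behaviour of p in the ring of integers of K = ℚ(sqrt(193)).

splits completely

193 mod 4 = 1, hence disc K = 193 and O_K = ℤ[(1+√193)/2].
523 ∤ 193, so 523 is unramified.
Legendre symbol by Euler's criterion: (193/523) ≡ 193^261 ≡ 1 (mod 523), i.e. (193/523) = 1.
d is a quadratic residue mod p, hence 523 splits in O_K.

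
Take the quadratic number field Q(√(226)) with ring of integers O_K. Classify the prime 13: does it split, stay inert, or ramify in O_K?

226 mod 4 = 2, hence disc K = 4·226 = 904 and O_K = ℤ[√226].
disc(K) = 904 is not divisible by 13; 13 is unramified.
Euler's criterion: 226^6 mod 13 = 12. Thus (226|13) = -1.
d is a non-residue mod p, hence 13 remains inert in O_K.

inert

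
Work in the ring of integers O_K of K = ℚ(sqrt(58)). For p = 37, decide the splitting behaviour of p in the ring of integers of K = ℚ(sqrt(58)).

58 mod 4 = 2, hence disc K = 4·58 = 232 and O_K = ℤ[√58].
37 ∤ 232, so 37 is unramified.
(58/37) = 21^18 mod 37 = 1, giving Legendre symbol 1.
Legendre symbol 1 ⇒ 37 is split.

splits completely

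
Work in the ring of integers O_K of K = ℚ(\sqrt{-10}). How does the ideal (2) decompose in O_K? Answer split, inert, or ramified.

ramifies in O_K

d = -10 ≡ 2 (mod 4), so O_K = ℤ[√-10] and disc(K) = 4d = -40.
2 divides disc(K) = -40, so 2 ramifies.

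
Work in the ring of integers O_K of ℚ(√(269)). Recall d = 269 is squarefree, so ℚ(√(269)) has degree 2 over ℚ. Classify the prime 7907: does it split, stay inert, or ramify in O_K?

d = 269 ≡ 1 (mod 4), so O_K = ℤ[(1+√269)/2] and disc(K) = d = 269.
7907 ∤ 269, so 7907 is unramified.
Euler's criterion: 269^3953 mod 7907 = 7906. Thus (269|7907) = -1.
(269/7907) = -1, so 7907 is inert.

inert — (7907) stays prime in O_K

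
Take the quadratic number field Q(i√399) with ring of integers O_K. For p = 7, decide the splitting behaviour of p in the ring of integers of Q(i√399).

-399 mod 4 = 1, hence disc K = -399 and O_K = ℤ[(1+√-399)/2].
disc(K) = -399 = 7·(-57), so p = 7 is ramified.

ramified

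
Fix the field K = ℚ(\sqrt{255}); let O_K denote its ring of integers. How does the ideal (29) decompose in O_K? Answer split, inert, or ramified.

29 splits in O_K

255 mod 4 = 3, hence disc K = 4·255 = 1020 and O_K = ℤ[√255].
29 ∤ 1020, so 29 is unramified.
Euler's criterion: 255^14 mod 29 = 1. Thus (255|29) = 1.
Legendre symbol 1 ⇒ 29 is split.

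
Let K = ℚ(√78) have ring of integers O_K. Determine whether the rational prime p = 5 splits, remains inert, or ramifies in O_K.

remains prime (inert)

Since 78 ≢ 1 mod 4, the ring of integers is ℤ[√78] with discriminant 4·78 = 312.
5 ∤ 312, so 5 is unramified.
(78/5) = 3^2 mod 5 = 4, giving Legendre symbol -1.
(78/5) = -1, so 5 is inert.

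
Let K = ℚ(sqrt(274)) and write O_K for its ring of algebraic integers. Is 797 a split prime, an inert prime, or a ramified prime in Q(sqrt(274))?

remains prime (inert)

d = 274 ≡ 2 (mod 4), so O_K = ℤ[√274] and disc(K) = 4d = 1096.
Since gcd(797, 1096) = 1 the prime 797 does not ramify.
Legendre symbol by Euler's criterion: (274/797) ≡ 274^398 ≡ 796 (mod 797), i.e. (274/797) = -1.
(274/797) = -1, so 797 is inert.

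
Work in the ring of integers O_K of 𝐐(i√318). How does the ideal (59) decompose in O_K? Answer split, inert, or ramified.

d = -318 ≡ 2 (mod 4), so O_K = ℤ[√-318] and disc(K) = 4d = -1272.
59 ∤ -1272, so 59 is unramified.
Compute (-318/59) via Euler: 36^((59-1)/2) mod 59 = 1, so (-318/59) = 1.
d is a quadratic residue mod p, hence 59 splits in O_K.

split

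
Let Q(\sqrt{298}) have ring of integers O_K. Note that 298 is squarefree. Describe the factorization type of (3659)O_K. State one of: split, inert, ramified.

d = 298 ≡ 2 (mod 4), so O_K = ℤ[√298] and disc(K) = 4d = 1192.
disc(K) = 1192 is not divisible by 3659; 3659 is unramified.
Legendre symbol by Euler's criterion: (298/3659) ≡ 298^1829 ≡ 1 (mod 3659), i.e. (298/3659) = 1.
(298/3659) = 1, so 3659 splits.

p splits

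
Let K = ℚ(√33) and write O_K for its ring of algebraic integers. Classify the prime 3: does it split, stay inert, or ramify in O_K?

33 mod 4 = 1, hence disc K = 33 and O_K = ℤ[(1+√33)/2].
Ramification test: 3 | 33. The prime 3 ramifies in K.

ramified — (3) = 𝔭²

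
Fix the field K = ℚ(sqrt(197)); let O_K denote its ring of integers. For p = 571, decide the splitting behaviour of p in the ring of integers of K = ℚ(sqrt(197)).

Since 197 ≡ 1 mod 4, the ring of integers is ℤ[(1+√197)/2] with discriminant 197.
Since gcd(571, 197) = 1 the prime 571 does not ramify.
Euler's criterion: 197^285 mod 571 = 570. Thus (197|571) = -1.
(197/571) = -1, so 571 is inert.

inert — (571) stays prime in O_K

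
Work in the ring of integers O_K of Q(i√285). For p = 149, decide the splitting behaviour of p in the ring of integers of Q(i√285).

-285 mod 4 = 3, hence disc K = 4·(-285) = -1140 and O_K = ℤ[√-285].
Since gcd(149, -1140) = 1 the prime 149 does not ramify.
Euler's criterion: (-285)^74 mod 149 = 148. Thus (-285|149) = -1.
(-285/149) = -1, so 149 is inert.

inert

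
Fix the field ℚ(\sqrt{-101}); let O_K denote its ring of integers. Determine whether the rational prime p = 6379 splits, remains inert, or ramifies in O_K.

d = -101 ≡ 3 (mod 4), so O_K = ℤ[√-101] and disc(K) = 4d = -404.
Since gcd(6379, -404) = 1 the prime 6379 does not ramify.
Legendre symbol by Euler's criterion: (-101/6379) ≡ (-101)^3189 ≡ 6378 (mod 6379), i.e. (-101/6379) = -1.
(-101/6379) = -1, so 6379 is inert.

remains prime (inert)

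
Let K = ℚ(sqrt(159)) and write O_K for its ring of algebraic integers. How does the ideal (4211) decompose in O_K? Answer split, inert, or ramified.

Since 159 ≢ 1 mod 4, the ring of integers is ℤ[√159] with discriminant 4·159 = 636.
Since gcd(4211, 636) = 1 the prime 4211 does not ramify.
Euler's criterion: 159^2105 mod 4211 = 1. Thus (159|4211) = 1.
d is a quadratic residue mod p, hence 4211 splits in O_K.

p splits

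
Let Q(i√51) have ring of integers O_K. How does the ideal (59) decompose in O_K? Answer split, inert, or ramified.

remains prime (inert)

Since -51 ≡ 1 mod 4, the ring of integers is ℤ[(1+√-51)/2] with discriminant -51.
59 ∤ -51, so 59 is unramified.
Compute (-51/59) via Euler: 8^((59-1)/2) mod 59 = 58, so (-51/59) = -1.
Legendre symbol -1 ⇒ 59 is inert.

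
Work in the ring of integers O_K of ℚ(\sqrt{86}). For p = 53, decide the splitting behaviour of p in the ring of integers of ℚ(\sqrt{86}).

d = 86 ≡ 2 (mod 4), so O_K = ℤ[√86] and disc(K) = 4d = 344.
Since gcd(53, 344) = 1 the prime 53 does not ramify.
Compute (86/53) via Euler: 33^((53-1)/2) mod 53 = 52, so (86/53) = -1.
Legendre symbol -1 ⇒ 53 is inert.

53 remains inert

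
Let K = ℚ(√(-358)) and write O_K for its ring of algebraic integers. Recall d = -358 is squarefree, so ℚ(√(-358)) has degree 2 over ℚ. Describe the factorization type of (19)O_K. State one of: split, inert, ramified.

19 remains inert

Since -358 ≢ 1 mod 4, the ring of integers is ℤ[√-358] with discriminant 4·(-358) = -1432.
19 ∤ -1432, so 19 is unramified.
Compute (-358/19) via Euler: 3^((19-1)/2) mod 19 = 18, so (-358/19) = -1.
Legendre symbol -1 ⇒ 19 is inert.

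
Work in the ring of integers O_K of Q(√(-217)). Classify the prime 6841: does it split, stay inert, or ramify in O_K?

d = -217 ≡ 3 (mod 4), so O_K = ℤ[√-217] and disc(K) = 4d = -868.
Since gcd(6841, -868) = 1 the prime 6841 does not ramify.
Legendre symbol by Euler's criterion: (-217/6841) ≡ (-217)^3420 ≡ 6840 (mod 6841), i.e. (-217/6841) = -1.
(-217/6841) = -1, so 6841 is inert.

p is inert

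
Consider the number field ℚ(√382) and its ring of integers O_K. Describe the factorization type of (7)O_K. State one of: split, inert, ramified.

382 mod 4 = 2, hence disc K = 4·382 = 1528 and O_K = ℤ[√382].
disc(K) = 1528 is not divisible by 7; 7 is unramified.
Euler's criterion: 382^3 mod 7 = 1. Thus (382|7) = 1.
d is a quadratic residue mod p, hence 7 splits in O_K.

split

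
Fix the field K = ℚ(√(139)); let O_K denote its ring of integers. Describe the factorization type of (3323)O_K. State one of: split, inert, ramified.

Since 139 ≢ 1 mod 4, the ring of integers is ℤ[√139] with discriminant 4·139 = 556.
Since gcd(3323, 556) = 1 the prime 3323 does not ramify.
Euler's criterion: 139^1661 mod 3323 = 1. Thus (139|3323) = 1.
Legendre symbol 1 ⇒ 3323 is split.

splits completely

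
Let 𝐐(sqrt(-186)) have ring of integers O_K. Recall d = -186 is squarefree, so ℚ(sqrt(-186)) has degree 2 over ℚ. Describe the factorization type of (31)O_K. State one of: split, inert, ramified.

ramifies in O_K

d = -186 ≡ 2 (mod 4), so O_K = ℤ[√-186] and disc(K) = 4d = -744.
Ramification test: 31 | -744. The prime 31 ramifies in K.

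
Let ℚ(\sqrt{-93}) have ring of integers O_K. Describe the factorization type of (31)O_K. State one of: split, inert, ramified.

p ramifies

d = -93 ≡ 3 (mod 4), so O_K = ℤ[√-93] and disc(K) = 4d = -372.
31 divides disc(K) = -372, so 31 ramifies.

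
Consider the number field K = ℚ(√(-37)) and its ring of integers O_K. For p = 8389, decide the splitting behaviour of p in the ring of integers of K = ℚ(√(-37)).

Since -37 ≢ 1 mod 4, the ring of integers is ℤ[√-37] with discriminant 4·(-37) = -148.
8389 ∤ -148, so 8389 is unramified.
Euler's criterion: (-37)^4194 mod 8389 = 1. Thus (-37|8389) = 1.
(-37/8389) = 1, so 8389 splits.

8389 splits in O_K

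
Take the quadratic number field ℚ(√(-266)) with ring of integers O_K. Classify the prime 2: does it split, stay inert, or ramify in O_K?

ramifies in O_K

Since -266 ≢ 1 mod 4, the ring of integers is ℤ[√-266] with discriminant 4·(-266) = -1064.
2 divides disc(K) = -1064, so 2 ramifies.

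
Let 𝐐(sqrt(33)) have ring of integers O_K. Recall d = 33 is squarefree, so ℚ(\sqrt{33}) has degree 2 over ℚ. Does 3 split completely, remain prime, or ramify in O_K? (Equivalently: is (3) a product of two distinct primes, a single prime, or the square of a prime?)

Since 33 ≡ 1 mod 4, the ring of integers is ℤ[(1+√33)/2] with discriminant 33.
disc(K) = 33 = 3·11, so p = 3 is ramified.

ramified — (3) = 𝔭²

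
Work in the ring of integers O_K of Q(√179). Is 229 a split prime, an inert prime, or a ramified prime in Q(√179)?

229 remains inert

d = 179 ≡ 3 (mod 4), so O_K = ℤ[√179] and disc(K) = 4d = 716.
229 ∤ 716, so 229 is unramified.
(179/229) = 179^114 mod 229 = 228, giving Legendre symbol -1.
d is a non-residue mod p, hence 229 remains inert in O_K.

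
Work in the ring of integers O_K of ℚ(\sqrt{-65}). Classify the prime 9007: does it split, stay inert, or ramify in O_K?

d = -65 ≡ 3 (mod 4), so O_K = ℤ[√-65] and disc(K) = 4d = -260.
9007 ∤ -260, so 9007 is unramified.
Euler's criterion: (-65)^4503 mod 9007 = 9006. Thus (-65|9007) = -1.
d is a non-residue mod p, hence 9007 remains inert in O_K.

inert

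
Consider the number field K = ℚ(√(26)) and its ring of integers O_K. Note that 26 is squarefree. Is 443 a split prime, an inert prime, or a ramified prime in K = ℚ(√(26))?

inert

26 mod 4 = 2, hence disc K = 4·26 = 104 and O_K = ℤ[√26].
443 ∤ 104, so 443 is unramified.
(26/443) = 26^221 mod 443 = 442, giving Legendre symbol -1.
Legendre symbol -1 ⇒ 443 is inert.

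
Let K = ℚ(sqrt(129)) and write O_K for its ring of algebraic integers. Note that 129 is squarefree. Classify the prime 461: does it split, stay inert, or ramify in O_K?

d = 129 ≡ 1 (mod 4), so O_K = ℤ[(1+√129)/2] and disc(K) = d = 129.
461 ∤ 129, so 461 is unramified.
Legendre symbol by Euler's criterion: (129/461) ≡ 129^230 ≡ 460 (mod 461), i.e. (129/461) = -1.
Legendre symbol -1 ⇒ 461 is inert.

remains prime (inert)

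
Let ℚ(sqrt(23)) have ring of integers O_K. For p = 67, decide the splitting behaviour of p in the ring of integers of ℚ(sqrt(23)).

d = 23 ≡ 3 (mod 4), so O_K = ℤ[√23] and disc(K) = 4d = 92.
disc(K) = 92 is not divisible by 67; 67 is unramified.
Euler's criterion: 23^33 mod 67 = 1. Thus (23|67) = 1.
d is a quadratic residue mod p, hence 67 splits in O_K.

split — (67) = 𝔭₁𝔭₂ with 𝔭₁ ≠ 𝔭₂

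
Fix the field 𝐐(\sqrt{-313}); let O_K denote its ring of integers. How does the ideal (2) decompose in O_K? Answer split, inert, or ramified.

p ramifies

-313 mod 4 = 3, hence disc K = 4·(-313) = -1252 and O_K = ℤ[√-313].
Ramification test: 2 | -1252. The prime 2 ramifies in K.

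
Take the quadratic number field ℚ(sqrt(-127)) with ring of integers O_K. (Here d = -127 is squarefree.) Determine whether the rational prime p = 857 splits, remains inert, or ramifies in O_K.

p is inert

d = -127 ≡ 1 (mod 4), so O_K = ℤ[(1+√-127)/2] and disc(K) = d = -127.
disc(K) = -127 is not divisible by 857; 857 is unramified.
Euler's criterion: (-127)^428 mod 857 = 856. Thus (-127|857) = -1.
(-127/857) = -1, so 857 is inert.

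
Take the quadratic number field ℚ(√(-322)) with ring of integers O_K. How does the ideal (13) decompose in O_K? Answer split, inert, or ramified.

p splits

Since -322 ≢ 1 mod 4, the ring of integers is ℤ[√-322] with discriminant 4·(-322) = -1288.
disc(K) = -1288 is not divisible by 13; 13 is unramified.
Compute (-322/13) via Euler: 3^((13-1)/2) mod 13 = 1, so (-322/13) = 1.
d is a quadratic residue mod p, hence 13 splits in O_K.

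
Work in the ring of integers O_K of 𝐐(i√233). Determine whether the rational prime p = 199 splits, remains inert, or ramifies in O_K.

d = -233 ≡ 3 (mod 4), so O_K = ℤ[√-233] and disc(K) = 4d = -932.
Since gcd(199, -932) = 1 the prime 199 does not ramify.
Euler's criterion: (-233)^99 mod 199 = 1. Thus (-233|199) = 1.
d is a quadratic residue mod p, hence 199 splits in O_K.

199 splits in O_K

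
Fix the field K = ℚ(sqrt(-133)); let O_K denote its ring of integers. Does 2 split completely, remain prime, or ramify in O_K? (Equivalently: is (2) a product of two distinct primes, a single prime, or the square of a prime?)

ramified

-133 mod 4 = 3, hence disc K = 4·(-133) = -532 and O_K = ℤ[√-133].
Ramification test: 2 | -532. The prime 2 ramifies in K.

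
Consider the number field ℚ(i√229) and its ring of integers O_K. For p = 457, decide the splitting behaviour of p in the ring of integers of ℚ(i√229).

p splits

-229 mod 4 = 3, hence disc K = 4·(-229) = -916 and O_K = ℤ[√-229].
disc(K) = -916 is not divisible by 457; 457 is unramified.
Euler's criterion: (-229)^228 mod 457 = 1. Thus (-229|457) = 1.
Legendre symbol 1 ⇒ 457 is split.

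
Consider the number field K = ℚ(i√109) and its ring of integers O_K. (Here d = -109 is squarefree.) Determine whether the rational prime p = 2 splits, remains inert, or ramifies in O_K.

ramifies in O_K

d = -109 ≡ 3 (mod 4), so O_K = ℤ[√-109] and disc(K) = 4d = -436.
disc(K) = -436 = 2·(-218), so p = 2 is ramified.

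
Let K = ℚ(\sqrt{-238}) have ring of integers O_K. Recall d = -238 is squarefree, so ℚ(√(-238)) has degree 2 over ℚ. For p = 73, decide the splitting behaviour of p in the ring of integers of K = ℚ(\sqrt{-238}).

-238 mod 4 = 2, hence disc K = 4·(-238) = -952 and O_K = ℤ[√-238].
disc(K) = -952 is not divisible by 73; 73 is unramified.
(-238/73) = 54^36 mod 73 = 1, giving Legendre symbol 1.
(-238/73) = 1, so 73 splits.

split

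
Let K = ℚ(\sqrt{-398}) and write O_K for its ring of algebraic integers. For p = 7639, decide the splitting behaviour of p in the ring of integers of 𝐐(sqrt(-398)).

remains prime (inert)

-398 mod 4 = 2, hence disc K = 4·(-398) = -1592 and O_K = ℤ[√-398].
Since gcd(7639, -1592) = 1 the prime 7639 does not ramify.
(-398/7639) = 7241^3819 mod 7639 = 7638, giving Legendre symbol -1.
Legendre symbol -1 ⇒ 7639 is inert.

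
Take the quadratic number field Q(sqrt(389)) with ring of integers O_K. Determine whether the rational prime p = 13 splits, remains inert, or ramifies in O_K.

389 mod 4 = 1, hence disc K = 389 and O_K = ℤ[(1+√389)/2].
disc(K) = 389 is not divisible by 13; 13 is unramified.
Legendre symbol by Euler's criterion: (389/13) ≡ 389^6 ≡ 1 (mod 13), i.e. (389/13) = 1.
(389/13) = 1, so 13 splits.

13 splits in O_K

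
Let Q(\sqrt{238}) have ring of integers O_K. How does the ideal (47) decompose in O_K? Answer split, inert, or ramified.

split

Since 238 ≢ 1 mod 4, the ring of integers is ℤ[√238] with discriminant 4·238 = 952.
Since gcd(47, 952) = 1 the prime 47 does not ramify.
(238/47) = 3^23 mod 47 = 1, giving Legendre symbol 1.
Legendre symbol 1 ⇒ 47 is split.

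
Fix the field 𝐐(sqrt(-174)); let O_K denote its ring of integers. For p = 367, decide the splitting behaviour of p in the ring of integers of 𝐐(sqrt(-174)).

Since -174 ≢ 1 mod 4, the ring of integers is ℤ[√-174] with discriminant 4·(-174) = -696.
Since gcd(367, -696) = 1 the prime 367 does not ramify.
Euler's criterion: (-174)^183 mod 367 = 366. Thus (-174|367) = -1.
d is a non-residue mod p, hence 367 remains inert in O_K.

remains prime (inert)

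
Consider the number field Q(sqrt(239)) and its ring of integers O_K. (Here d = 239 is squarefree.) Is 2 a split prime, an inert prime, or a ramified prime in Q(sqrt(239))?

p ramifies

239 mod 4 = 3, hence disc K = 4·239 = 956 and O_K = ℤ[√239].
Ramification test: 2 | 956. The prime 2 ramifies in K.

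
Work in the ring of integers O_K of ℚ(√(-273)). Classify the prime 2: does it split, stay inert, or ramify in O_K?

d = -273 ≡ 3 (mod 4), so O_K = ℤ[√-273] and disc(K) = 4d = -1092.
disc(K) = -1092 = 2·(-546), so p = 2 is ramified.

ramifies in O_K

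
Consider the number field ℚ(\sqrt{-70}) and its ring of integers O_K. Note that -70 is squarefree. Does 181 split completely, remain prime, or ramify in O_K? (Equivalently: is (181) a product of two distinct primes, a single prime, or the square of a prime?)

d = -70 ≡ 2 (mod 4), so O_K = ℤ[√-70] and disc(K) = 4d = -280.
181 ∤ -280, so 181 is unramified.
(-70/181) = 111^90 mod 181 = 1, giving Legendre symbol 1.
d is a quadratic residue mod p, hence 181 splits in O_K.

181 splits in O_K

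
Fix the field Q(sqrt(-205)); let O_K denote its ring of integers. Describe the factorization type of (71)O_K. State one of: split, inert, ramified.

d = -205 ≡ 3 (mod 4), so O_K = ℤ[√-205] and disc(K) = 4d = -820.
Since gcd(71, -820) = 1 the prime 71 does not ramify.
Compute (-205/71) via Euler: 8^((71-1)/2) mod 71 = 1, so (-205/71) = 1.
Legendre symbol 1 ⇒ 71 is split.

split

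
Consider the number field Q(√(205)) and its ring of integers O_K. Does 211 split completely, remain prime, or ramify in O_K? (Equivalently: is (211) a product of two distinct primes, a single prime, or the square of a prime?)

d = 205 ≡ 1 (mod 4), so O_K = ℤ[(1+√205)/2] and disc(K) = d = 205.
disc(K) = 205 is not divisible by 211; 211 is unramified.
Legendre symbol by Euler's criterion: (205/211) ≡ 205^105 ≡ 210 (mod 211), i.e. (205/211) = -1.
Legendre symbol -1 ⇒ 211 is inert.

inert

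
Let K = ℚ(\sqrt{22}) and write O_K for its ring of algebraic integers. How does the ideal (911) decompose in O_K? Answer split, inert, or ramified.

remains prime (inert)

22 mod 4 = 2, hence disc K = 4·22 = 88 and O_K = ℤ[√22].
Since gcd(911, 88) = 1 the prime 911 does not ramify.
(22/911) = 22^455 mod 911 = 910, giving Legendre symbol -1.
d is a non-residue mod p, hence 911 remains inert in O_K.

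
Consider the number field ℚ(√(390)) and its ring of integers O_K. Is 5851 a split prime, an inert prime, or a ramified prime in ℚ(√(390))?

390 mod 4 = 2, hence disc K = 4·390 = 1560 and O_K = ℤ[√390].
disc(K) = 1560 is not divisible by 5851; 5851 is unramified.
Legendre symbol by Euler's criterion: (390/5851) ≡ 390^2925 ≡ 1 (mod 5851), i.e. (390/5851) = 1.
(390/5851) = 1, so 5851 splits.

5851 splits in O_K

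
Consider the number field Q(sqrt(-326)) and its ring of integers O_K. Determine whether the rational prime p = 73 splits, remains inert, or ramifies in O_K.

inert — (73) stays prime in O_K

d = -326 ≡ 2 (mod 4), so O_K = ℤ[√-326] and disc(K) = 4d = -1304.
disc(K) = -1304 is not divisible by 73; 73 is unramified.
(-326/73) = 39^36 mod 73 = 72, giving Legendre symbol -1.
(-326/73) = -1, so 73 is inert.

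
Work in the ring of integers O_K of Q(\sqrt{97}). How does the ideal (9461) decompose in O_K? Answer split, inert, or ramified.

d = 97 ≡ 1 (mod 4), so O_K = ℤ[(1+√97)/2] and disc(K) = d = 97.
Since gcd(9461, 97) = 1 the prime 9461 does not ramify.
Compute (97/9461) via Euler: 97^((9461-1)/2) mod 9461 = 9460, so (97/9461) = -1.
(97/9461) = -1, so 9461 is inert.

inert — (9461) stays prime in O_K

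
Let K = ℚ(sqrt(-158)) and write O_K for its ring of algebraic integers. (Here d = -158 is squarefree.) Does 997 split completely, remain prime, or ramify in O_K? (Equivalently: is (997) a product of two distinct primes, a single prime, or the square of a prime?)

Since -158 ≢ 1 mod 4, the ring of integers is ℤ[√-158] with discriminant 4·(-158) = -632.
997 ∤ -632, so 997 is unramified.
Legendre symbol by Euler's criterion: (-158/997) ≡ (-158)^498 ≡ 996 (mod 997), i.e. (-158/997) = -1.
Legendre symbol -1 ⇒ 997 is inert.

997 remains inert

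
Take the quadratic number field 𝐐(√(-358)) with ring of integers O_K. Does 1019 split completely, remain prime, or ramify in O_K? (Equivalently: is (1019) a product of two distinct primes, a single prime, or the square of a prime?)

p is inert

d = -358 ≡ 2 (mod 4), so O_K = ℤ[√-358] and disc(K) = 4d = -1432.
Since gcd(1019, -1432) = 1 the prime 1019 does not ramify.
Compute (-358/1019) via Euler: 661^((1019-1)/2) mod 1019 = 1018, so (-358/1019) = -1.
(-358/1019) = -1, so 1019 is inert.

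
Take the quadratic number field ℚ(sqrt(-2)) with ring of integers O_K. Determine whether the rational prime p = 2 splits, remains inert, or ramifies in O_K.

ramifies in O_K

d = -2 ≡ 2 (mod 4), so O_K = ℤ[√-2] and disc(K) = 4d = -8.
2 divides disc(K) = -8, so 2 ramifies.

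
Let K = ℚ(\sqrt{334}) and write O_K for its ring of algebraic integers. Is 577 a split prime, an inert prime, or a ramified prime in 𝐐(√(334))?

p splits

Since 334 ≢ 1 mod 4, the ring of integers is ℤ[√334] with discriminant 4·334 = 1336.
577 ∤ 1336, so 577 is unramified.
Compute (334/577) via Euler: 334^((577-1)/2) mod 577 = 1, so (334/577) = 1.
(334/577) = 1, so 577 splits.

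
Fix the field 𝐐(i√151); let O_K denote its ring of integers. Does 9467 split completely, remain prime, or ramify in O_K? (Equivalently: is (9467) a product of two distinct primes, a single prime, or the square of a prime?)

split

Since -151 ≡ 1 mod 4, the ring of integers is ℤ[(1+√-151)/2] with discriminant -151.
9467 ∤ -151, so 9467 is unramified.
Euler's criterion: (-151)^4733 mod 9467 = 1. Thus (-151|9467) = 1.
Legendre symbol 1 ⇒ 9467 is split.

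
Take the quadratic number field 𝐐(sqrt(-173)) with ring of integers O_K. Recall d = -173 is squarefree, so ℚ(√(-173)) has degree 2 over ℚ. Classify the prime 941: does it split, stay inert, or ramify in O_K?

941 remains inert

-173 mod 4 = 3, hence disc K = 4·(-173) = -692 and O_K = ℤ[√-173].
941 ∤ -692, so 941 is unramified.
(-173/941) = 768^470 mod 941 = 940, giving Legendre symbol -1.
d is a non-residue mod p, hence 941 remains inert in O_K.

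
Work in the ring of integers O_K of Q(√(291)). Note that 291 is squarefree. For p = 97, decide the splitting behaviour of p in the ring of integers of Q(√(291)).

Since 291 ≢ 1 mod 4, the ring of integers is ℤ[√291] with discriminant 4·291 = 1164.
97 divides disc(K) = 1164, so 97 ramifies.

97 is ramified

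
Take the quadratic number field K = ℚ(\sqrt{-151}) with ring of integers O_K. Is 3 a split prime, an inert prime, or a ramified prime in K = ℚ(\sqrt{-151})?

-151 mod 4 = 1, hence disc K = -151 and O_K = ℤ[(1+√-151)/2].
disc(K) = -151 is not divisible by 3; 3 is unramified.
Euler's criterion: (-151)^1 mod 3 = 2. Thus (-151|3) = -1.
d is a non-residue mod p, hence 3 remains inert in O_K.

inert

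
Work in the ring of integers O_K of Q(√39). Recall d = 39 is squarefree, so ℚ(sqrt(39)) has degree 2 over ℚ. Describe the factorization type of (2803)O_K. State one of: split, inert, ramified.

Since 39 ≢ 1 mod 4, the ring of integers is ℤ[√39] with discriminant 4·39 = 156.
disc(K) = 156 is not divisible by 2803; 2803 is unramified.
(39/2803) = 39^1401 mod 2803 = 1, giving Legendre symbol 1.
(39/2803) = 1, so 2803 splits.

splits completely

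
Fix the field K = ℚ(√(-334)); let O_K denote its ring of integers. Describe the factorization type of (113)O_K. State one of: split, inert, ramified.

inert

d = -334 ≡ 2 (mod 4), so O_K = ℤ[√-334] and disc(K) = 4d = -1336.
113 ∤ -1336, so 113 is unramified.
Legendre symbol by Euler's criterion: (-334/113) ≡ (-334)^56 ≡ 112 (mod 113), i.e. (-334/113) = -1.
(-334/113) = -1, so 113 is inert.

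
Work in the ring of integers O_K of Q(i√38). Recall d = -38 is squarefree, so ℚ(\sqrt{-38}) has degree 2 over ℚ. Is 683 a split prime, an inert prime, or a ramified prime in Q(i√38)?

-38 mod 4 = 2, hence disc K = 4·(-38) = -152 and O_K = ℤ[√-38].
683 ∤ -152, so 683 is unramified.
(-38/683) = 645^341 mod 683 = 1, giving Legendre symbol 1.
Legendre symbol 1 ⇒ 683 is split.

splits completely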